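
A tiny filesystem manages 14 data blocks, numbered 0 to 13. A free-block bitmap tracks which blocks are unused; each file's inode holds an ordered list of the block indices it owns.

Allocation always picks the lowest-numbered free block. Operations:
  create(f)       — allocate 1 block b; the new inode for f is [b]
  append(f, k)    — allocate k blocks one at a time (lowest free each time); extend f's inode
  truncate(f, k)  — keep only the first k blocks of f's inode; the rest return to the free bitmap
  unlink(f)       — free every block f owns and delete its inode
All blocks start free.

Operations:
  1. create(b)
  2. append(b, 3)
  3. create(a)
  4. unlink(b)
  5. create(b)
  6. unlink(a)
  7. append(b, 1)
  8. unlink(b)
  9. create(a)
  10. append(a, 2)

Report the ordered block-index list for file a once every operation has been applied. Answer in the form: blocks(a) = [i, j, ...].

blocks(a) = [0, 1, 2]

  1. create(b)  ⇒  F.............  {b→[0]}
  2. append(b, 3)  ⇒  FFFF..........  {b→[0, 1, 2, 3]}
  3. create(a)  ⇒  FFFFF.........  {a→[4]; b→[0, 1, 2, 3]}
  4. unlink(b)  ⇒  ....F.........  {a→[4]}
  5. create(b)  ⇒  F...F.........  {a→[4]; b→[0]}
  6. unlink(a)  ⇒  F.............  {b→[0]}
  7. append(b, 1)  ⇒  FF............  {b→[0, 1]}
  8. unlink(b)  ⇒  ..............  {}
  9. create(a)  ⇒  F.............  {a→[0]}
  10. append(a, 2)  ⇒  FFF...........  {a→[0, 1, 2]}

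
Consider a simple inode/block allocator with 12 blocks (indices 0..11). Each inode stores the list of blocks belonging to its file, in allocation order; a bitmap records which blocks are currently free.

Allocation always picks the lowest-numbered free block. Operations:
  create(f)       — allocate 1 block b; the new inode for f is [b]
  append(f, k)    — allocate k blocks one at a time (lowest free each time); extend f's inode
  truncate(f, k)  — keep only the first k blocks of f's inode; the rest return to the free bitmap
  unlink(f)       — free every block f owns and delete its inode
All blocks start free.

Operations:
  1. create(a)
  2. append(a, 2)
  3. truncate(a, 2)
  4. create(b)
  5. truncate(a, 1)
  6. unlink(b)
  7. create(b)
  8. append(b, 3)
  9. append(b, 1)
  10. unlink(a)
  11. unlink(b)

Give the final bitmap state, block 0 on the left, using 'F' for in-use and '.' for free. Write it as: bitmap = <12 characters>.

  1. create(a)  ⇒  F...........  {a→[0]}
  2. append(a, 2)  ⇒  FFF.........  {a→[0, 1, 2]}
  3. truncate(a, 2)  ⇒  FF..........  {a→[0, 1]}
  4. create(b)  ⇒  FFF.........  {a→[0, 1]; b→[2]}
  5. truncate(a, 1)  ⇒  F.F.........  {a→[0]; b→[2]}
  6. unlink(b)  ⇒  F...........  {a→[0]}
  7. create(b)  ⇒  FF..........  {a→[0]; b→[1]}
  8. append(b, 3)  ⇒  FFFFF.......  {a→[0]; b→[1, 2, 3, 4]}
  9. append(b, 1)  ⇒  FFFFFF......  {a→[0]; b→[1, 2, 3, 4, 5]}
  10. unlink(a)  ⇒  .FFFFF......  {b→[1, 2, 3, 4, 5]}
  11. unlink(b)  ⇒  ............  {}

bitmap = ............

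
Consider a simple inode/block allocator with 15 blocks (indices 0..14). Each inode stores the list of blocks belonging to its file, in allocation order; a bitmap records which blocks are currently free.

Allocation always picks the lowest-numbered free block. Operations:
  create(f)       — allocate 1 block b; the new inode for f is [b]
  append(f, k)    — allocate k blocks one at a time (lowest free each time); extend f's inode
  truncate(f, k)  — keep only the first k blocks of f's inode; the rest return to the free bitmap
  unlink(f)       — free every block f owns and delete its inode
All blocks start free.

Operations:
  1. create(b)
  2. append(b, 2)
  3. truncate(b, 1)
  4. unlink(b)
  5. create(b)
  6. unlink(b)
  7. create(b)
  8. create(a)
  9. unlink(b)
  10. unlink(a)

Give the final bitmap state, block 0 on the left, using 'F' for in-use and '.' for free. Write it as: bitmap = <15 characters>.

create(b): bitmap=F.............. | b=[0]
append(b, 2): bitmap=FFF............ | b=[0, 1, 2]
truncate(b, 1): bitmap=F.............. | b=[0]
unlink(b): bitmap=............... | 
create(b): bitmap=F.............. | b=[0]
unlink(b): bitmap=............... | 
create(b): bitmap=F.............. | b=[0]
create(a): bitmap=FF............. | a=[1] b=[0]
unlink(b): bitmap=.F............. | a=[1]
unlink(a): bitmap=............... | 

bitmap = ...............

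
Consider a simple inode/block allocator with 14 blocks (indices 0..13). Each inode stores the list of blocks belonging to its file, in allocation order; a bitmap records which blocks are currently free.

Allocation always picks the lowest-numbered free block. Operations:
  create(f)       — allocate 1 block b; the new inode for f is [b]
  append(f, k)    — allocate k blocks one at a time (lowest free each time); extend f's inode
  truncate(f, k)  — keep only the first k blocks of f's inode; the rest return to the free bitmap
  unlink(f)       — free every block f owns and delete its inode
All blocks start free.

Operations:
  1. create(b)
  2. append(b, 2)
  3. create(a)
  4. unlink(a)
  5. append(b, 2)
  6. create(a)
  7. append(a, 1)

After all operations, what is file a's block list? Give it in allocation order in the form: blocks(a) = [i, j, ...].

blocks(a) = [5, 6]

  1. create(b)  ⇒  F.............  {b→[0]}
  2. append(b, 2)  ⇒  FFF...........  {b→[0, 1, 2]}
  3. create(a)  ⇒  FFFF..........  {a→[3]; b→[0, 1, 2]}
  4. unlink(a)  ⇒  FFF...........  {b→[0, 1, 2]}
  5. append(b, 2)  ⇒  FFFFF.........  {b→[0, 1, 2, 3, 4]}
  6. create(a)  ⇒  FFFFFF........  {a→[5]; b→[0, 1, 2, 3, 4]}
  7. append(a, 1)  ⇒  FFFFFFF.......  {a→[5, 6]; b→[0, 1, 2, 3, 4]}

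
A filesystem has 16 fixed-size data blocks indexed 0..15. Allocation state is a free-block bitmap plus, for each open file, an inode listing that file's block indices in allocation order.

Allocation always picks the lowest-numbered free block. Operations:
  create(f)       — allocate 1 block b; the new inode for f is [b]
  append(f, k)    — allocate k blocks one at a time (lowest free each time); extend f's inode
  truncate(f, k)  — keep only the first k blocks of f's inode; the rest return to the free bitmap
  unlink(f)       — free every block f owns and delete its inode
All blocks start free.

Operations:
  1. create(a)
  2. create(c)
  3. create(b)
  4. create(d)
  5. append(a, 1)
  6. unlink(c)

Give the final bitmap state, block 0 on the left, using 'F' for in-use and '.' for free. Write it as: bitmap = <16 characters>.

create(a): bitmap=F............... | a=[0]
create(c): bitmap=FF.............. | a=[0] c=[1]
create(b): bitmap=FFF............. | a=[0] b=[2] c=[1]
create(d): bitmap=FFFF............ | a=[0] b=[2] c=[1] d=[3]
append(a, 1): bitmap=FFFFF........... | a=[0, 4] b=[2] c=[1] d=[3]
unlink(c): bitmap=F.FFF........... | a=[0, 4] b=[2] d=[3]

bitmap = F.FFF...........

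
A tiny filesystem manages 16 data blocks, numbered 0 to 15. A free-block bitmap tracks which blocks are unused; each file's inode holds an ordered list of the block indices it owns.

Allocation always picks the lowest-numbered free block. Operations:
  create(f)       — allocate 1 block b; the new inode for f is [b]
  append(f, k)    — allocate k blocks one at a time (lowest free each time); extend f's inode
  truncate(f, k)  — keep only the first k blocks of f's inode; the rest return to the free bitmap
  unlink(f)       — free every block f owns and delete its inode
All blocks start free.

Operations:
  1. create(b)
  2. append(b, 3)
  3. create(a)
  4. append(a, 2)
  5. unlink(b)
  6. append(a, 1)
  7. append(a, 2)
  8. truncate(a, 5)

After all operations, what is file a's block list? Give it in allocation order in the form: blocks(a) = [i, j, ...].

  1. create(b)  ⇒  F...............  {b→[0]}
  2. append(b, 3)  ⇒  FFFF............  {b→[0, 1, 2, 3]}
  3. create(a)  ⇒  FFFFF...........  {a→[4]; b→[0, 1, 2, 3]}
  4. append(a, 2)  ⇒  FFFFFFF.........  {a→[4, 5, 6]; b→[0, 1, 2, 3]}
  5. unlink(b)  ⇒  ....FFF.........  {a→[4, 5, 6]}
  6. append(a, 1)  ⇒  F...FFF.........  {a→[4, 5, 6, 0]}
  7. append(a, 2)  ⇒  FFF.FFF.........  {a→[4, 5, 6, 0, 1, 2]}
  8. truncate(a, 5)  ⇒  FF..FFF.........  {a→[4, 5, 6, 0, 1]}

blocks(a) = [4, 5, 6, 0, 1]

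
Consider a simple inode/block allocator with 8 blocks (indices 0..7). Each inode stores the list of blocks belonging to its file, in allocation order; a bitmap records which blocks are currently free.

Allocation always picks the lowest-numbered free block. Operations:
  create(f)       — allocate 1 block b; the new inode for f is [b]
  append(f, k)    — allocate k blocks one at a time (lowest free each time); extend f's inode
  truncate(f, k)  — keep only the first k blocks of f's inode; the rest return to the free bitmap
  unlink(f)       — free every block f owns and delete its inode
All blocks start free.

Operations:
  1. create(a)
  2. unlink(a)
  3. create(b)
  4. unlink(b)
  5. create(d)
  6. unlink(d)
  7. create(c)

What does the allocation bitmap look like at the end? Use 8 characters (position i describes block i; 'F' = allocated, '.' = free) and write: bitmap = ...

create(a): bitmap=F....... | a=[0]
unlink(a): bitmap=........ | 
create(b): bitmap=F....... | b=[0]
unlink(b): bitmap=........ | 
create(d): bitmap=F....... | d=[0]
unlink(d): bitmap=........ | 
create(c): bitmap=F....... | c=[0]

bitmap = F.......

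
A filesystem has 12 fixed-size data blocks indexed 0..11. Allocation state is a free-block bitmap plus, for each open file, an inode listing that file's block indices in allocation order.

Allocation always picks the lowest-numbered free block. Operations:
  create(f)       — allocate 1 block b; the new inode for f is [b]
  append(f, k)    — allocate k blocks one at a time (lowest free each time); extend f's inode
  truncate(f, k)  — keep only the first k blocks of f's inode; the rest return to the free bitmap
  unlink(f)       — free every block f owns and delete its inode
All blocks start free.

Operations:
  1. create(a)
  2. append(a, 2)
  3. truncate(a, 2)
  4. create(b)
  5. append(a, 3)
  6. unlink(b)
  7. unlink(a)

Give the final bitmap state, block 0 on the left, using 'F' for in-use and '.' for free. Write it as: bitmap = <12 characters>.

  1. create(a)  ⇒  F...........  {a→[0]}
  2. append(a, 2)  ⇒  FFF.........  {a→[0, 1, 2]}
  3. truncate(a, 2)  ⇒  FF..........  {a→[0, 1]}
  4. create(b)  ⇒  FFF.........  {a→[0, 1]; b→[2]}
  5. append(a, 3)  ⇒  FFFFFF......  {a→[0, 1, 3, 4, 5]; b→[2]}
  6. unlink(b)  ⇒  FF.FFF......  {a→[0, 1, 3, 4, 5]}
  7. unlink(a)  ⇒  ............  {}

bitmap = ............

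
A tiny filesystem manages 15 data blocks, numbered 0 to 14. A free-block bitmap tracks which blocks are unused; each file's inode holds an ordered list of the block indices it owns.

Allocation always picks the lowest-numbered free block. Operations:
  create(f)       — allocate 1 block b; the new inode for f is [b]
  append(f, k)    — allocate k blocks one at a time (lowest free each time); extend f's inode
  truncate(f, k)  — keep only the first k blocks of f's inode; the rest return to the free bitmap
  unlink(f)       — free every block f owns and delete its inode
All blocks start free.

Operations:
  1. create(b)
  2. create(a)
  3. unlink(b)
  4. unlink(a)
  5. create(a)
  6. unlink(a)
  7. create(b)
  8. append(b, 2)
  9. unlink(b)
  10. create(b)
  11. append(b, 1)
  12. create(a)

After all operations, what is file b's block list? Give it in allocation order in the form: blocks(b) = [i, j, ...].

  1. create(b)  ⇒  F..............  {b→[0]}
  2. create(a)  ⇒  FF.............  {a→[1]; b→[0]}
  3. unlink(b)  ⇒  .F.............  {a→[1]}
  4. unlink(a)  ⇒  ...............  {}
  5. create(a)  ⇒  F..............  {a→[0]}
  6. unlink(a)  ⇒  ...............  {}
  7. create(b)  ⇒  F..............  {b→[0]}
  8. append(b, 2)  ⇒  FFF............  {b→[0, 1, 2]}
  9. unlink(b)  ⇒  ...............  {}
  10. create(b)  ⇒  F..............  {b→[0]}
  11. append(b, 1)  ⇒  FF.............  {b→[0, 1]}
  12. create(a)  ⇒  FFF............  {a→[2]; b→[0, 1]}

blocks(b) = [0, 1]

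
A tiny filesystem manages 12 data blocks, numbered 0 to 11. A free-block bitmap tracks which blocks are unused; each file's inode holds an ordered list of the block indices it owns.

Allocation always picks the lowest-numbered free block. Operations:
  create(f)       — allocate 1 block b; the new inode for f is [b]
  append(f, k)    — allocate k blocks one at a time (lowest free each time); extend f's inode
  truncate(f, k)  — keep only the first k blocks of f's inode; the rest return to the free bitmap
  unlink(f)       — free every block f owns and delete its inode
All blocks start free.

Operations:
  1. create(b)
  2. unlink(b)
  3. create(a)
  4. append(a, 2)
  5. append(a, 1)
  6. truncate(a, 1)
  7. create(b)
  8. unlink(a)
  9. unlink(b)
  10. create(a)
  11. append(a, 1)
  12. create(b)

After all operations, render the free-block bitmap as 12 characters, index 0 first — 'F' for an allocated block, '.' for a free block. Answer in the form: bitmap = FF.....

bitmap = FFF.........

create(b): bitmap=F........... | b=[0]
unlink(b): bitmap=............ | 
create(a): bitmap=F........... | a=[0]
append(a, 2): bitmap=FFF......... | a=[0, 1, 2]
append(a, 1): bitmap=FFFF........ | a=[0, 1, 2, 3]
truncate(a, 1): bitmap=F........... | a=[0]
create(b): bitmap=FF.......... | a=[0] b=[1]
unlink(a): bitmap=.F.......... | b=[1]
unlink(b): bitmap=............ | 
create(a): bitmap=F........... | a=[0]
append(a, 1): bitmap=FF.......... | a=[0, 1]
create(b): bitmap=FFF......... | a=[0, 1] b=[2]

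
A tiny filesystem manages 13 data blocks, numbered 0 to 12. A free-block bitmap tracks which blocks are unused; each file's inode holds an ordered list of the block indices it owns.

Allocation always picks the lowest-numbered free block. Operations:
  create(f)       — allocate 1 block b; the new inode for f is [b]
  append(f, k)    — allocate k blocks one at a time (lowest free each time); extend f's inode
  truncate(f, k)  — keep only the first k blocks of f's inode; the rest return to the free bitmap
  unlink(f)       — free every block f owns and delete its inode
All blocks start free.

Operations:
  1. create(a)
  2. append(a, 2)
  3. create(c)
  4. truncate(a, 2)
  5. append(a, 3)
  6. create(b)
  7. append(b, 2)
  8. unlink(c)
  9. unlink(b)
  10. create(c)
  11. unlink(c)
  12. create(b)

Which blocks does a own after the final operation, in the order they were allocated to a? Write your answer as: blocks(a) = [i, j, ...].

blocks(a) = [0, 1, 2, 4, 5]

after create(a) → a:[0]  free=[F............]
after append(a, 2) → a:[0, 1, 2]  free=[FFF..........]
after create(c) → a:[0, 1, 2], c:[3]  free=[FFFF.........]
after truncate(a, 2) → a:[0, 1], c:[3]  free=[FF.F.........]
after append(a, 3) → a:[0, 1, 2, 4, 5], c:[3]  free=[FFFFFF.......]
after create(b) → a:[0, 1, 2, 4, 5], b:[6], c:[3]  free=[FFFFFFF......]
after append(b, 2) → a:[0, 1, 2, 4, 5], b:[6, 7, 8], c:[3]  free=[FFFFFFFFF....]
after unlink(c) → a:[0, 1, 2, 4, 5], b:[6, 7, 8]  free=[FFF.FFFFF....]
after unlink(b) → a:[0, 1, 2, 4, 5]  free=[FFF.FF.......]
after create(c) → a:[0, 1, 2, 4, 5], c:[3]  free=[FFFFFF.......]
after unlink(c) → a:[0, 1, 2, 4, 5]  free=[FFF.FF.......]
after create(b) → a:[0, 1, 2, 4, 5], b:[3]  free=[FFFFFF.......]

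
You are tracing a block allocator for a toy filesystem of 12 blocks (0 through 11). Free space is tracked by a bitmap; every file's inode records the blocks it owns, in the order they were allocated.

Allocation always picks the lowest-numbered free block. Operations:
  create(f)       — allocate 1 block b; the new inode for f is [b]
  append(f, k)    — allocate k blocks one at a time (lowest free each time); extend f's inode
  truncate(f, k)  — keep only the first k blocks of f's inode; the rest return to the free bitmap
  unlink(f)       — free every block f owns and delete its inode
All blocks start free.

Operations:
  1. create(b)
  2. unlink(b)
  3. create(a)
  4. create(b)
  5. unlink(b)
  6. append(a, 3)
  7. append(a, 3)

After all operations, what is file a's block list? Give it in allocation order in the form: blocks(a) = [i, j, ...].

blocks(a) = [0, 1, 2, 3, 4, 5, 6]

[1] create(b) — b=0 (map F...........)
[2] unlink(b) —  (map ............)
[3] create(a) — a=0 (map F...........)
[4] create(b) — a=0 b=1 (map FF..........)
[5] unlink(b) — a=0 (map F...........)
[6] append(a, 3) — a=0,1,2,3 (map FFFF........)
[7] append(a, 3) — a=0,1,2,3,4,5,6 (map FFFFFFF.....)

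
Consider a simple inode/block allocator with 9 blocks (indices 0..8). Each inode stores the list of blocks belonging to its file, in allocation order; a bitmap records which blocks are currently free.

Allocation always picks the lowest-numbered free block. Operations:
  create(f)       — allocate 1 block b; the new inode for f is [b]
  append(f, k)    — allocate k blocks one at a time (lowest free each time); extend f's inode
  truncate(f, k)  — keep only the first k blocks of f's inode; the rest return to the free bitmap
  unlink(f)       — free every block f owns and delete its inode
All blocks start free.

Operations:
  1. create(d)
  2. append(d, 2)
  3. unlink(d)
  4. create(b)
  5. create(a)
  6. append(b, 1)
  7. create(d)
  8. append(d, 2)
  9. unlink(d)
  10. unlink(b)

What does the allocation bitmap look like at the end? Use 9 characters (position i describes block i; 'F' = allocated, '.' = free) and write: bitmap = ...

bitmap = .F.......

  1. create(d)  ⇒  F........  {d→[0]}
  2. append(d, 2)  ⇒  FFF......  {d→[0, 1, 2]}
  3. unlink(d)  ⇒  .........  {}
  4. create(b)  ⇒  F........  {b→[0]}
  5. create(a)  ⇒  FF.......  {a→[1]; b→[0]}
  6. append(b, 1)  ⇒  FFF......  {a→[1]; b→[0, 2]}
  7. create(d)  ⇒  FFFF.....  {a→[1]; b→[0, 2]; d→[3]}
  8. append(d, 2)  ⇒  FFFFFF...  {a→[1]; b→[0, 2]; d→[3, 4, 5]}
  9. unlink(d)  ⇒  FFF......  {a→[1]; b→[0, 2]}
  10. unlink(b)  ⇒  .F.......  {a→[1]}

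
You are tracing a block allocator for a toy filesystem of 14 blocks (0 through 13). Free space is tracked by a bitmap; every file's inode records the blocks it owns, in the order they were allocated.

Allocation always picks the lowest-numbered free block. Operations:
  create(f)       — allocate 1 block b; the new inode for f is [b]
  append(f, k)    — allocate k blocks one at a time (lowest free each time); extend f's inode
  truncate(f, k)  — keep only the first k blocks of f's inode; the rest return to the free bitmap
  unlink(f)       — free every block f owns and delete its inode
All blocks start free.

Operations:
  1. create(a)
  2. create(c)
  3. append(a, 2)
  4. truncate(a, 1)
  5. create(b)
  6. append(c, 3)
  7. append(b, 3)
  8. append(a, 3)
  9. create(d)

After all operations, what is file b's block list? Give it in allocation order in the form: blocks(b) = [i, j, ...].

blocks(b) = [2, 6, 7, 8]

after create(a) → a:[0]  free=[F.............]
after create(c) → a:[0], c:[1]  free=[FF............]
after append(a, 2) → a:[0, 2, 3], c:[1]  free=[FFFF..........]
after truncate(a, 1) → a:[0], c:[1]  free=[FF............]
after create(b) → a:[0], b:[2], c:[1]  free=[FFF...........]
after append(c, 3) → a:[0], b:[2], c:[1, 3, 4, 5]  free=[FFFFFF........]
after append(b, 3) → a:[0], b:[2, 6, 7, 8], c:[1, 3, 4, 5]  free=[FFFFFFFFF.....]
after append(a, 3) → a:[0, 9, 10, 11], b:[2, 6, 7, 8], c:[1, 3, 4, 5]  free=[FFFFFFFFFFFF..]
after create(d) → a:[0, 9, 10, 11], b:[2, 6, 7, 8], c:[1, 3, 4, 5], d:[12]  free=[FFFFFFFFFFFFF.]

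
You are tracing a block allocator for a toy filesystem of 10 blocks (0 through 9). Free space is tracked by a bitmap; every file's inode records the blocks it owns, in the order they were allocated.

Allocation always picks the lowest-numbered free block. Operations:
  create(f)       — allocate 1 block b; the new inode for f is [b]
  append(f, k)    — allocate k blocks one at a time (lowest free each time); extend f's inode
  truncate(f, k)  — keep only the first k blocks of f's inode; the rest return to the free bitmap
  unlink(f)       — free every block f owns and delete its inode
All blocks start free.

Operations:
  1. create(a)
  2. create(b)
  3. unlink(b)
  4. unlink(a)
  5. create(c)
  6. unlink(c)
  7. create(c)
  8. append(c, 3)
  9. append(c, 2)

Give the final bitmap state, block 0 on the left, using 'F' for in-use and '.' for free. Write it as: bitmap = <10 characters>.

bitmap = FFFFFF....

[1] create(a) — a=0 (map F.........)
[2] create(b) — a=0 b=1 (map FF........)
[3] unlink(b) — a=0 (map F.........)
[4] unlink(a) —  (map ..........)
[5] create(c) — c=0 (map F.........)
[6] unlink(c) —  (map ..........)
[7] create(c) — c=0 (map F.........)
[8] append(c, 3) — c=0,1,2,3 (map FFFF......)
[9] append(c, 2) — c=0,1,2,3,4,5 (map FFFFFF....)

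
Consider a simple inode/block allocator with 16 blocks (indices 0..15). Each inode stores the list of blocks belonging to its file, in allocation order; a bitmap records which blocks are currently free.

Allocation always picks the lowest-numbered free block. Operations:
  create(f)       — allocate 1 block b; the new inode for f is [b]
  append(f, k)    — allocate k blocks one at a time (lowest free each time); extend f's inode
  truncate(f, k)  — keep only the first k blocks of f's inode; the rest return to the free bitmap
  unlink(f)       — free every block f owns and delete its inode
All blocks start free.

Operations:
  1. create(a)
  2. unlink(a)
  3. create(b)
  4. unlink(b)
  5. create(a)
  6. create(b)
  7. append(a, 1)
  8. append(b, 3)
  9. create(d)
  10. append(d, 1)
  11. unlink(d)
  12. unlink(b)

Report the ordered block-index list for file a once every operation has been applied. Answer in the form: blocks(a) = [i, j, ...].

blocks(a) = [0, 2]

[1] create(a) — a=0 (map F...............)
[2] unlink(a) —  (map ................)
[3] create(b) — b=0 (map F...............)
[4] unlink(b) —  (map ................)
[5] create(a) — a=0 (map F...............)
[6] create(b) — a=0 b=1 (map FF..............)
[7] append(a, 1) — a=0,2 b=1 (map FFF.............)
[8] append(b, 3) — a=0,2 b=1,3,4,5 (map FFFFFF..........)
[9] create(d) — a=0,2 b=1,3,4,5 d=6 (map FFFFFFF.........)
[10] append(d, 1) — a=0,2 b=1,3,4,5 d=6,7 (map FFFFFFFF........)
[11] unlink(d) — a=0,2 b=1,3,4,5 (map FFFFFF..........)
[12] unlink(b) — a=0,2 (map F.F.............)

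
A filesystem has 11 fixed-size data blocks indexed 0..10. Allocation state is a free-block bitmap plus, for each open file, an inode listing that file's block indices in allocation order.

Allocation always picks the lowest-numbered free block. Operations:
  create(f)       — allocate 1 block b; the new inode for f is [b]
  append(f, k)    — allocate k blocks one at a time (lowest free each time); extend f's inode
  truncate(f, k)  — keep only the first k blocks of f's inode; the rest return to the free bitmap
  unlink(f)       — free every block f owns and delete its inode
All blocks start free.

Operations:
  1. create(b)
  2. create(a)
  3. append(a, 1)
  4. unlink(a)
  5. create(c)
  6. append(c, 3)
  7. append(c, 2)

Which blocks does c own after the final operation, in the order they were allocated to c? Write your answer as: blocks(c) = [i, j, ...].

blocks(c) = [1, 2, 3, 4, 5, 6]

after create(b) → b:[0]  free=[F..........]
after create(a) → a:[1], b:[0]  free=[FF.........]
after append(a, 1) → a:[1, 2], b:[0]  free=[FFF........]
after unlink(a) → b:[0]  free=[F..........]
after create(c) → b:[0], c:[1]  free=[FF.........]
after append(c, 3) → b:[0], c:[1, 2, 3, 4]  free=[FFFFF......]
after append(c, 2) → b:[0], c:[1, 2, 3, 4, 5, 6]  free=[FFFFFFF....]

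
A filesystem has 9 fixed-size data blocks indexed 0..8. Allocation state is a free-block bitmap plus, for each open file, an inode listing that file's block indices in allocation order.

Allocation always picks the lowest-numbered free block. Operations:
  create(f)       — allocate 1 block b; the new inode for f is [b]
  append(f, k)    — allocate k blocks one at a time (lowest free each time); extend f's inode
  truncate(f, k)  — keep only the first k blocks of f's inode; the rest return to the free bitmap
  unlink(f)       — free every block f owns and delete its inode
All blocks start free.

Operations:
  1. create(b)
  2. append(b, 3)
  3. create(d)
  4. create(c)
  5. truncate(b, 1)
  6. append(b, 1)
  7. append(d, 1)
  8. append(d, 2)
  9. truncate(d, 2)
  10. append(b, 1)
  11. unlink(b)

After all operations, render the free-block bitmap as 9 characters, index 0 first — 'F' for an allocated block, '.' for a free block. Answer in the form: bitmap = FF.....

after create(b) → b:[0]  free=[F........]
after append(b, 3) → b:[0, 1, 2, 3]  free=[FFFF.....]
after create(d) → b:[0, 1, 2, 3], d:[4]  free=[FFFFF....]
after create(c) → b:[0, 1, 2, 3], c:[5], d:[4]  free=[FFFFFF...]
after truncate(b, 1) → b:[0], c:[5], d:[4]  free=[F...FF...]
after append(b, 1) → b:[0, 1], c:[5], d:[4]  free=[FF..FF...]
after append(d, 1) → b:[0, 1], c:[5], d:[4, 2]  free=[FFF.FF...]
after append(d, 2) → b:[0, 1], c:[5], d:[4, 2, 3, 6]  free=[FFFFFFF..]
after truncate(d, 2) → b:[0, 1], c:[5], d:[4, 2]  free=[FFF.FF...]
after append(b, 1) → b:[0, 1, 3], c:[5], d:[4, 2]  free=[FFFFFF...]
after unlink(b) → c:[5], d:[4, 2]  free=[..F.FF...]

bitmap = ..F.FF...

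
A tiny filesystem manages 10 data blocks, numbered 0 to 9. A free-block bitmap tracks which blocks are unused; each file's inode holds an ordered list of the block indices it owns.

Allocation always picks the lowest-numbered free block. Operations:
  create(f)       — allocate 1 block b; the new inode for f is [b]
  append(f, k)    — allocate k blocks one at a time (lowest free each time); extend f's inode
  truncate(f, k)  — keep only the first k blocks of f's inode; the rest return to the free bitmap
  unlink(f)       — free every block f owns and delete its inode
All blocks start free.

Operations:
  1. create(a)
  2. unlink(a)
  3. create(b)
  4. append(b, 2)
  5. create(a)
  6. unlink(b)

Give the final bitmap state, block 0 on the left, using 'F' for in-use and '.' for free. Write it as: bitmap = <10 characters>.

  1. create(a)  ⇒  F.........  {a→[0]}
  2. unlink(a)  ⇒  ..........  {}
  3. create(b)  ⇒  F.........  {b→[0]}
  4. append(b, 2)  ⇒  FFF.......  {b→[0, 1, 2]}
  5. create(a)  ⇒  FFFF......  {a→[3]; b→[0, 1, 2]}
  6. unlink(b)  ⇒  ...F......  {a→[3]}

bitmap = ...F......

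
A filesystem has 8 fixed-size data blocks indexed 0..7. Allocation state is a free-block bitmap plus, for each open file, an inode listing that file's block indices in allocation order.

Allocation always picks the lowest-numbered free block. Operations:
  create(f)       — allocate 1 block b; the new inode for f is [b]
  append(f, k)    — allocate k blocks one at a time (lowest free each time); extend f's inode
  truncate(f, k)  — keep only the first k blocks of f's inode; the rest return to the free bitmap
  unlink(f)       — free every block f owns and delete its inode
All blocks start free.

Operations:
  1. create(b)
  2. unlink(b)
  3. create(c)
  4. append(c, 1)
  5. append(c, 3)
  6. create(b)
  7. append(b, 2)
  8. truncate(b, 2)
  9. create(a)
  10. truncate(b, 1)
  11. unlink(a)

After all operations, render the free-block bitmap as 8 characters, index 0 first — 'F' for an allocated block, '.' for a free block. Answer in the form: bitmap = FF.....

bitmap = FFFFFF..

  1. create(b)  ⇒  F.......  {b→[0]}
  2. unlink(b)  ⇒  ........  {}
  3. create(c)  ⇒  F.......  {c→[0]}
  4. append(c, 1)  ⇒  FF......  {c→[0, 1]}
  5. append(c, 3)  ⇒  FFFFF...  {c→[0, 1, 2, 3, 4]}
  6. create(b)  ⇒  FFFFFF..  {b→[5]; c→[0, 1, 2, 3, 4]}
  7. append(b, 2)  ⇒  FFFFFFFF  {b→[5, 6, 7]; c→[0, 1, 2, 3, 4]}
  8. truncate(b, 2)  ⇒  FFFFFFF.  {b→[5, 6]; c→[0, 1, 2, 3, 4]}
  9. create(a)  ⇒  FFFFFFFF  {a→[7]; b→[5, 6]; c→[0, 1, 2, 3, 4]}
  10. truncate(b, 1)  ⇒  FFFFFF.F  {a→[7]; b→[5]; c→[0, 1, 2, 3, 4]}
  11. unlink(a)  ⇒  FFFFFF..  {b→[5]; c→[0, 1, 2, 3, 4]}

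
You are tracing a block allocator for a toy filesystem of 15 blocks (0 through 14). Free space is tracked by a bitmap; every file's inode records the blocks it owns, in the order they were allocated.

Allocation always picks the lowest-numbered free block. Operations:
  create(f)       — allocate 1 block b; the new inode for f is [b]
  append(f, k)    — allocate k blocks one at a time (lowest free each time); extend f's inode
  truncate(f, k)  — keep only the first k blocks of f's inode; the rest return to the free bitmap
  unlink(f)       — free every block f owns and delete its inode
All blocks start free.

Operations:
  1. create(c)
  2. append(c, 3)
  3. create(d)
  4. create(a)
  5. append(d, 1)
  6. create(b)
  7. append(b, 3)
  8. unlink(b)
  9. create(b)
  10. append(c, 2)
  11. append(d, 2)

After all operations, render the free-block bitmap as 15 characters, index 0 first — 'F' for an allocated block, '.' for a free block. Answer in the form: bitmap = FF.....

[1] create(c) — c=0 (map F..............)
[2] append(c, 3) — c=0,1,2,3 (map FFFF...........)
[3] create(d) — c=0,1,2,3 d=4 (map FFFFF..........)
[4] create(a) — a=5 c=0,1,2,3 d=4 (map FFFFFF.........)
[5] append(d, 1) — a=5 c=0,1,2,3 d=4,6 (map FFFFFFF........)
[6] create(b) — a=5 b=7 c=0,1,2,3 d=4,6 (map FFFFFFFF.......)
[7] append(b, 3) — a=5 b=7,8,9,10 c=0,1,2,3 d=4,6 (map FFFFFFFFFFF....)
[8] unlink(b) — a=5 c=0,1,2,3 d=4,6 (map FFFFFFF........)
[9] create(b) — a=5 b=7 c=0,1,2,3 d=4,6 (map FFFFFFFF.......)
[10] append(c, 2) — a=5 b=7 c=0,1,2,3,8,9 d=4,6 (map FFFFFFFFFF.....)
[11] append(d, 2) — a=5 b=7 c=0,1,2,3,8,9 d=4,6,10,11 (map FFFFFFFFFFFF...)

bitmap = FFFFFFFFFFFF...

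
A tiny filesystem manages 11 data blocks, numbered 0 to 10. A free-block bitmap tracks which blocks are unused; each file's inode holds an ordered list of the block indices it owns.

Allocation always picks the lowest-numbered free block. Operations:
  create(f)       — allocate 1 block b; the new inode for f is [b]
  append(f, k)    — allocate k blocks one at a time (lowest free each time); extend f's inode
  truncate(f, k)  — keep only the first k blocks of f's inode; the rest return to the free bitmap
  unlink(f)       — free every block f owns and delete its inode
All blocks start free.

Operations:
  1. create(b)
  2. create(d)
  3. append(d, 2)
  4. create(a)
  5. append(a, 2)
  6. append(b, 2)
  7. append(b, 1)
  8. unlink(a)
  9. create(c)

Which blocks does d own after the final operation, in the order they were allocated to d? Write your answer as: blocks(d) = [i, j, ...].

blocks(d) = [1, 2, 3]

[1] create(b) — b=0 (map F..........)
[2] create(d) — b=0 d=1 (map FF.........)
[3] append(d, 2) — b=0 d=1,2,3 (map FFFF.......)
[4] create(a) — a=4 b=0 d=1,2,3 (map FFFFF......)
[5] append(a, 2) — a=4,5,6 b=0 d=1,2,3 (map FFFFFFF....)
[6] append(b, 2) — a=4,5,6 b=0,7,8 d=1,2,3 (map FFFFFFFFF..)
[7] append(b, 1) — a=4,5,6 b=0,7,8,9 d=1,2,3 (map FFFFFFFFFF.)
[8] unlink(a) — b=0,7,8,9 d=1,2,3 (map FFFF...FFF.)
[9] create(c) — b=0,7,8,9 c=4 d=1,2,3 (map FFFFF..FFF.)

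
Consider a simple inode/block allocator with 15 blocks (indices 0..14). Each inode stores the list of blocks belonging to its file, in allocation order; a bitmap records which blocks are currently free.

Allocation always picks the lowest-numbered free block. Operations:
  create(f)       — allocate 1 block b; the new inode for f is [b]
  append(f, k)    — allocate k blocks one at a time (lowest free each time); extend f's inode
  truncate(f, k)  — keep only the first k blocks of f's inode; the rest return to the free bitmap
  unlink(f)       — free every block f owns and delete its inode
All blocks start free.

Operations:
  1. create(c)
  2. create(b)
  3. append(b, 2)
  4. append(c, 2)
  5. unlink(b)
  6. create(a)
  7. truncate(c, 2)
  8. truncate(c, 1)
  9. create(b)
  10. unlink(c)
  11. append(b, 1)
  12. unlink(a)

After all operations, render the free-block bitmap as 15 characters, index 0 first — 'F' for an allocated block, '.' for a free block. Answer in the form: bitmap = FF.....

bitmap = F.F............

create(c): bitmap=F.............. | c=[0]
create(b): bitmap=FF............. | b=[1] c=[0]
append(b, 2): bitmap=FFFF........... | b=[1, 2, 3] c=[0]
append(c, 2): bitmap=FFFFFF......... | b=[1, 2, 3] c=[0, 4, 5]
unlink(b): bitmap=F...FF......... | c=[0, 4, 5]
create(a): bitmap=FF..FF......... | a=[1] c=[0, 4, 5]
truncate(c, 2): bitmap=FF..F.......... | a=[1] c=[0, 4]
truncate(c, 1): bitmap=FF............. | a=[1] c=[0]
create(b): bitmap=FFF............ | a=[1] b=[2] c=[0]
unlink(c): bitmap=.FF............ | a=[1] b=[2]
append(b, 1): bitmap=FFF............ | a=[1] b=[2, 0]
unlink(a): bitmap=F.F............ | b=[2, 0]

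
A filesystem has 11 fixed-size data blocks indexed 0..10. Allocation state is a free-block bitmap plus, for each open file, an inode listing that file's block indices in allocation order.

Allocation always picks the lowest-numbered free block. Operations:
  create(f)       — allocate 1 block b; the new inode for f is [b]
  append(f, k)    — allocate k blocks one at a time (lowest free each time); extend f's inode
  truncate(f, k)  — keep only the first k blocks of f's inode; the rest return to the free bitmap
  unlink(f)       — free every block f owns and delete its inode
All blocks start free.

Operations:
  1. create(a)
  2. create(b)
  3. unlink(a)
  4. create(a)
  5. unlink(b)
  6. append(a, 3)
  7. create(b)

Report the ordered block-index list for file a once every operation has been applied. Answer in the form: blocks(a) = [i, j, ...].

blocks(a) = [0, 1, 2, 3]

after create(a) → a:[0]  free=[F..........]
after create(b) → a:[0], b:[1]  free=[FF.........]
after unlink(a) → b:[1]  free=[.F.........]
after create(a) → a:[0], b:[1]  free=[FF.........]
after unlink(b) → a:[0]  free=[F..........]
after append(a, 3) → a:[0, 1, 2, 3]  free=[FFFF.......]
after create(b) → a:[0, 1, 2, 3], b:[4]  free=[FFFFF......]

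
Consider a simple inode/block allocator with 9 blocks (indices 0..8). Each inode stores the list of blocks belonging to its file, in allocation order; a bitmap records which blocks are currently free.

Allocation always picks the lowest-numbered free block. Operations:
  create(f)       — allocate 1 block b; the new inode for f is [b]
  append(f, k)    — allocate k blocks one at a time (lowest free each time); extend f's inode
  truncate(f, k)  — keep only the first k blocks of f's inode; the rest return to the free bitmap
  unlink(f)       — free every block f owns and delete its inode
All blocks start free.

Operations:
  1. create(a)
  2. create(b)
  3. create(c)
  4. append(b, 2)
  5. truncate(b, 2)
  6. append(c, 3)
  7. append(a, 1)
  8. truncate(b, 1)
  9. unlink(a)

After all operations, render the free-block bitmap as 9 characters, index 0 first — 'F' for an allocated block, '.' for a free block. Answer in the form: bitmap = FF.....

bitmap = .FF.FFF..

create(a): bitmap=F........ | a=[0]
create(b): bitmap=FF....... | a=[0] b=[1]
create(c): bitmap=FFF...... | a=[0] b=[1] c=[2]
append(b, 2): bitmap=FFFFF.... | a=[0] b=[1, 3, 4] c=[2]
truncate(b, 2): bitmap=FFFF..... | a=[0] b=[1, 3] c=[2]
append(c, 3): bitmap=FFFFFFF.. | a=[0] b=[1, 3] c=[2, 4, 5, 6]
append(a, 1): bitmap=FFFFFFFF. | a=[0, 7] b=[1, 3] c=[2, 4, 5, 6]
truncate(b, 1): bitmap=FFF.FFFF. | a=[0, 7] b=[1] c=[2, 4, 5, 6]
unlink(a): bitmap=.FF.FFF.. | b=[1] c=[2, 4, 5, 6]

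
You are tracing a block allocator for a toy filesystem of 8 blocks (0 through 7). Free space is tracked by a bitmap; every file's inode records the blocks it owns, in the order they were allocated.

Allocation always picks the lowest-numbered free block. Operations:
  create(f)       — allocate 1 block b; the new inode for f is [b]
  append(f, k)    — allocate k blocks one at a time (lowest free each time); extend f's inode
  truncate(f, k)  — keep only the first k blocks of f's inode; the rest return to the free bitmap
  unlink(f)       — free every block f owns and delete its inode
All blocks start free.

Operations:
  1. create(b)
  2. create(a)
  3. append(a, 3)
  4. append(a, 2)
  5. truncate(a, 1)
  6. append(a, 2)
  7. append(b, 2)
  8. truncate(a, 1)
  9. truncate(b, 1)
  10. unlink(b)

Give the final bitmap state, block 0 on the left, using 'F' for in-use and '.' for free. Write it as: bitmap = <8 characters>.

  1. create(b)  ⇒  F.......  {b→[0]}
  2. create(a)  ⇒  FF......  {a→[1]; b→[0]}
  3. append(a, 3)  ⇒  FFFFF...  {a→[1, 2, 3, 4]; b→[0]}
  4. append(a, 2)  ⇒  FFFFFFF.  {a→[1, 2, 3, 4, 5, 6]; b→[0]}
  5. truncate(a, 1)  ⇒  FF......  {a→[1]; b→[0]}
  6. append(a, 2)  ⇒  FFFF....  {a→[1, 2, 3]; b→[0]}
  7. append(b, 2)  ⇒  FFFFFF..  {a→[1, 2, 3]; b→[0, 4, 5]}
  8. truncate(a, 1)  ⇒  FF..FF..  {a→[1]; b→[0, 4, 5]}
  9. truncate(b, 1)  ⇒  FF......  {a→[1]; b→[0]}
  10. unlink(b)  ⇒  .F......  {a→[1]}

bitmap = .F......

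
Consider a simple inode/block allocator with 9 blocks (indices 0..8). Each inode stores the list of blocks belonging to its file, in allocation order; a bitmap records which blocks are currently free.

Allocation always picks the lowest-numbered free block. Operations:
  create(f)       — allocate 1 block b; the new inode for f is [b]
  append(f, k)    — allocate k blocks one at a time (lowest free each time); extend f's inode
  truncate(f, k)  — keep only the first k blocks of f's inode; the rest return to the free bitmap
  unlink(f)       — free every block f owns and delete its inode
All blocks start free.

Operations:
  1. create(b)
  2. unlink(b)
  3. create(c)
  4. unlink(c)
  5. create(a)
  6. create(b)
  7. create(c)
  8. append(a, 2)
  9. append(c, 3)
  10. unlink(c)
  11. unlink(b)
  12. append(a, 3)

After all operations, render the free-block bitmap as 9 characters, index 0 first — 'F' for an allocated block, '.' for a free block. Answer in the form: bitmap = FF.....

bitmap = FFFFFF...

[1] create(b) — b=0 (map F........)
[2] unlink(b) —  (map .........)
[3] create(c) — c=0 (map F........)
[4] unlink(c) —  (map .........)
[5] create(a) — a=0 (map F........)
[6] create(b) — a=0 b=1 (map FF.......)
[7] create(c) — a=0 b=1 c=2 (map FFF......)
[8] append(a, 2) — a=0,3,4 b=1 c=2 (map FFFFF....)
[9] append(c, 3) — a=0,3,4 b=1 c=2,5,6,7 (map FFFFFFFF.)
[10] unlink(c) — a=0,3,4 b=1 (map FF.FF....)
[11] unlink(b) — a=0,3,4 (map F..FF....)
[12] append(a, 3) — a=0,3,4,1,2,5 (map FFFFFF...)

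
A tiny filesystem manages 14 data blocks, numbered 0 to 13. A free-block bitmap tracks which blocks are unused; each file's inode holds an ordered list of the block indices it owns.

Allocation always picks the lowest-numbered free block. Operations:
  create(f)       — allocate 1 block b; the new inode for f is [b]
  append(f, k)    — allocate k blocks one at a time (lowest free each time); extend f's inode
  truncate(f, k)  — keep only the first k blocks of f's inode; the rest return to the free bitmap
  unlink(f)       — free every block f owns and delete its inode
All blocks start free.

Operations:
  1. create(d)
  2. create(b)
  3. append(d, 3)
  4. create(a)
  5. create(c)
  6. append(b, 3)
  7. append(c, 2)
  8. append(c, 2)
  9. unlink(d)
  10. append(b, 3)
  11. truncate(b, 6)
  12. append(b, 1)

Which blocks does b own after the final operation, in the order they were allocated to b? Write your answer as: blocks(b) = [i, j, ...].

blocks(b) = [1, 7, 8, 9, 0, 2, 3]

after create(d) → d:[0]  free=[F.............]
after create(b) → b:[1], d:[0]  free=[FF............]
after append(d, 3) → b:[1], d:[0, 2, 3, 4]  free=[FFFFF.........]
after create(a) → a:[5], b:[1], d:[0, 2, 3, 4]  free=[FFFFFF........]
after create(c) → a:[5], b:[1], c:[6], d:[0, 2, 3, 4]  free=[FFFFFFF.......]
after append(b, 3) → a:[5], b:[1, 7, 8, 9], c:[6], d:[0, 2, 3, 4]  free=[FFFFFFFFFF....]
after append(c, 2) → a:[5], b:[1, 7, 8, 9], c:[6, 10, 11], d:[0, 2, 3, 4]  free=[FFFFFFFFFFFF..]
after append(c, 2) → a:[5], b:[1, 7, 8, 9], c:[6, 10, 11, 12, 13], d:[0, 2, 3, 4]  free=[FFFFFFFFFFFFFF]
after unlink(d) → a:[5], b:[1, 7, 8, 9], c:[6, 10, 11, 12, 13]  free=[.F...FFFFFFFFF]
after append(b, 3) → a:[5], b:[1, 7, 8, 9, 0, 2, 3], c:[6, 10, 11, 12, 13]  free=[FFFF.FFFFFFFFF]
after truncate(b, 6) → a:[5], b:[1, 7, 8, 9, 0, 2], c:[6, 10, 11, 12, 13]  free=[FFF..FFFFFFFFF]
after append(b, 1) → a:[5], b:[1, 7, 8, 9, 0, 2, 3], c:[6, 10, 11, 12, 13]  free=[FFFF.FFFFFFFFF]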